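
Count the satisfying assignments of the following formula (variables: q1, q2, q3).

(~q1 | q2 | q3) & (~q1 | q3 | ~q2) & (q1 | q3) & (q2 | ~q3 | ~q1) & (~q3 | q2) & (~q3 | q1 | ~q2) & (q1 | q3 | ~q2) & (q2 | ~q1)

There are 2^3 = 8 truth assignments over (q1, q2, q3).
Split on q2. With q2 = 1, the clauses containing q2 are satisfied and ~q2 drops from the rest; 1 of the 2^2 = 4 assignments to the other variables satisfy what remains.
With q2 = 0, by the same count on the reduced clause set, 0 assignments work.
(One model: q1=T, q2=T, q3=T.)
Total: 1 + 0 = 1.

1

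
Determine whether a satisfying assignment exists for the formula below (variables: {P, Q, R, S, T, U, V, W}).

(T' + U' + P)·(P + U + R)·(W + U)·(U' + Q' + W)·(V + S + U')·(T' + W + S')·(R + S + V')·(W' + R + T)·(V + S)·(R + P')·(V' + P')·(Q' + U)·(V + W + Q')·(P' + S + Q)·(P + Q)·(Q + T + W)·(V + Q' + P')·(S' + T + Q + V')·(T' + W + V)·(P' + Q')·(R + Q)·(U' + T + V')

Suppose W = 1.
Suppose R = 1.
Suppose V = 0.
Unit clause (S) forces S = 1.
Suppose Q = 0.
Unit clause (P) forces P = 1.
Every clause is now satisfied; T, U are unconstrained.
A satisfying assignment: P=1; Q=0; R=1; S=1; T=1; U=1; V=0; W=1.

Satisfiable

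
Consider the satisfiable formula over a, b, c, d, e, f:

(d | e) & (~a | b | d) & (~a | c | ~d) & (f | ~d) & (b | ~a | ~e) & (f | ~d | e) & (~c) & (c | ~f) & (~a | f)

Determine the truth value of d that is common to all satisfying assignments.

Suppose d = 1.
From the singleton clause (f), f = 1.
From the singleton clause (~c), c = 0.
Now (c) is unsatisfied and unit — conflict.
So every satisfying assignment has d = False.

False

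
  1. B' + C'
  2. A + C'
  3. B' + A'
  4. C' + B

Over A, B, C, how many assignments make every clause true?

3

There are 2^3 = 8 truth assignments over (A, B, C).
Check each against the 4 clauses (columns in the order A, B, C):
  F F F  ✓ satisfies all
  F F T  ✗ fails (A + C')
  F T F  ✓ satisfies all
  F T T  ✗ fails (B' + C')
  T F F  ✓ satisfies all
  T F T  ✗ fails (C' + B)
  T T F  ✗ fails (B' + A')
  T T T  ✗ fails (B' + C')
3 of the 8 rows are models.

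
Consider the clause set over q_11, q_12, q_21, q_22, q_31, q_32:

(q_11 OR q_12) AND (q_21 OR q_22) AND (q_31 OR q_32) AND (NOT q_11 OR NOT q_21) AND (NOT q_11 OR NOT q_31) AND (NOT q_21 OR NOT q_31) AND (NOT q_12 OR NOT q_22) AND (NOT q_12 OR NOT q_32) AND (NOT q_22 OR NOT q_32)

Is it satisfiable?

Suppose q_11 = true.
The clause (NOT q_21) is unit, so q_21 = false.
The clause (q_22) is unit, so q_22 = true.
The clause (NOT q_31) is unit, so q_31 = false.
The clause (q_32) is unit, so q_32 = true.
But (NOT q_32) is also a unit clause — contradiction.
Backtrack on q_11: now try q_11 = false.
The clause (q_12) is unit, so q_12 = true.
The clause (NOT q_22) is unit, so q_22 = false.
The clause (q_21) is unit, so q_21 = true.
The clause (NOT q_31) is unit, so q_31 = false.
The clause (q_32) is unit, so q_32 = true.
But (NOT q_32) is also a unit clause — contradiction.
Either choice for q_11 ends in contradiction.
No assignment satisfies every clause.

No, unsatisfiable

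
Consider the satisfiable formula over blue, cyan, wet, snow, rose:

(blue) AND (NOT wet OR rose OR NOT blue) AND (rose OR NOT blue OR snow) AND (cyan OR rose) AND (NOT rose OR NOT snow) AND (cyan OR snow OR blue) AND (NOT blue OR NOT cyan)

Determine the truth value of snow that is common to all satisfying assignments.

Suppose snow = true.
Unit clause (blue) forces blue = true.
Unit clause (NOT rose) forces rose = false.
Unit clause (NOT wet) forces wet = false.
Unit clause (cyan) forces cyan = true.
That conflicts with the unit clause (NOT cyan).
So every satisfying assignment has snow = False.

False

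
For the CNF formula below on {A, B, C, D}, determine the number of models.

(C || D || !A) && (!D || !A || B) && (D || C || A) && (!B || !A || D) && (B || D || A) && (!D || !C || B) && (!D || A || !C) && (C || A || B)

There are 2^4 = 16 truth assignments over (A, B, C, D).
Check each against the 8 clauses (columns in the order A, B, C, D):
  F F F F  ✗ fails (D || C || A)
  F F F T  ✗ fails (C || A || B)
  F F T F  ✗ fails (B || D || A)
  F F T T  ✗ fails (!D || !C || B)
  F T F F  ✗ fails (D || C || A)
  F T F T  ✓ satisfies all
  F T T F  ✓ satisfies all
  F T T T  ✗ fails (!D || A || !C)
  T F F F  ✗ fails (C || D || !A)
  T F F T  ✗ fails (!D || !A || B)
  T F T F  ✓ satisfies all
  T F T T  ✗ fails (!D || !A || B)
  T T F F  ✗ fails (C || D || !A)
  T T F T  ✓ satisfies all
  T T T F  ✗ fails (!B || !A || D)
  T T T T  ✓ satisfies all
5 of the 16 rows are models.

5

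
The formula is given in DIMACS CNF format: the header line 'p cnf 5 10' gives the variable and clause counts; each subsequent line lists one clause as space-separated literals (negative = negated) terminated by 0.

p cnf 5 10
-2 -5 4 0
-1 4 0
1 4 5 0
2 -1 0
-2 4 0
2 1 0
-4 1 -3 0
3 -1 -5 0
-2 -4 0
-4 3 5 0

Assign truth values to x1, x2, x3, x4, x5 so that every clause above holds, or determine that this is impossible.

Try x1 = False.
From the singleton clause (x2), x2 = True.
From the singleton clause (x4), x4 = True.
That conflicts with the unit clause (¬x4).
So x1 must be the other value — set x1 = True.
From the singleton clause (x4), x4 = True.
From the singleton clause (x2), x2 = True.
That conflicts with the unit clause (¬x2).
Both values of x1 lead to a conflict.

UNSATISFIABLE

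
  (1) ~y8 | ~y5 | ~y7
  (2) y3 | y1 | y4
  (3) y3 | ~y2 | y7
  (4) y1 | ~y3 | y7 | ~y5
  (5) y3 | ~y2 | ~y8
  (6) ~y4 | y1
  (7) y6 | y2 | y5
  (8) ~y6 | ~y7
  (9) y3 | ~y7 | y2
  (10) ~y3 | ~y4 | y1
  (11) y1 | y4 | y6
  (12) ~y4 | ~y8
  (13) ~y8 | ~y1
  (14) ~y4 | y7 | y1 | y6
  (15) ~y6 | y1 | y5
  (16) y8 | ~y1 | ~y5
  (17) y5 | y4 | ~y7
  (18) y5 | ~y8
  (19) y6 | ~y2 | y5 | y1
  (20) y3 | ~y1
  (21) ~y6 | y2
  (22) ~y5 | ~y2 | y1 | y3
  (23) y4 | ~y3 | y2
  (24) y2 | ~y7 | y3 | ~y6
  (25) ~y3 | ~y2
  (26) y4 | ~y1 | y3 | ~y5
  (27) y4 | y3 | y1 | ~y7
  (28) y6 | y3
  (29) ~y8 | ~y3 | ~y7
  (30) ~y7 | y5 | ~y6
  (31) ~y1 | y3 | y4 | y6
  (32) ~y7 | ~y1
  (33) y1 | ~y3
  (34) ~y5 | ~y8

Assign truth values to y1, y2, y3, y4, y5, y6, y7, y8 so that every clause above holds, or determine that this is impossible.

UNSATISFIABLE

Case y4 = 0:
Case y3 = 1:
Unit clause (y2) forces y2 = 1.
But (~y2) is also a unit clause — contradiction.
That branch fails; take y3 = 0 instead.
Unit clause (y1) forces y1 = 1.
But (~y1) is also a unit clause — contradiction.
Either choice for y3 ends in contradiction.
That branch fails; take y4 = 1 instead.
Unit clause (y1) forces y1 = 1.
Unit clause (~y8) forces y8 = 0.
Unit clause (~y5) forces y5 = 0.
Unit clause (y3) forces y3 = 1.
Unit clause (~y2) forces y2 = 0.
Unit clause (y6) forces y6 = 1.
But (~y6) is also a unit clause — contradiction.
Either choice for y4 ends in contradiction.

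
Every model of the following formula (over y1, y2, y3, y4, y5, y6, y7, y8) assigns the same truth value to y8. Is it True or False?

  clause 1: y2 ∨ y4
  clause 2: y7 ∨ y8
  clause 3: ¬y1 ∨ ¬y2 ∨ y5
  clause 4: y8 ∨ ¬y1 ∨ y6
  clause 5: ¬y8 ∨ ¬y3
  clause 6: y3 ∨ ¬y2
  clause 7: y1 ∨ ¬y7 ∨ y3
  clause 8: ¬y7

True

Suppose y8 = False.
Unit clause (y7) forces y7 = True.
But (¬y7) is also a unit clause — contradiction.
So every satisfying assignment has y8 = True.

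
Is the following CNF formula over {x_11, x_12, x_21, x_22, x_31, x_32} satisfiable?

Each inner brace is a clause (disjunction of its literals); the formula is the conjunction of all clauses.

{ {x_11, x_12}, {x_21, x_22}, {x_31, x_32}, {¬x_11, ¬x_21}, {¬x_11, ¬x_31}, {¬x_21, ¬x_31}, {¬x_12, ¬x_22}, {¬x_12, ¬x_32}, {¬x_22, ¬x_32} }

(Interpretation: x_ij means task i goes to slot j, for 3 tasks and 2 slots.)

No

Branch on x_11: set x_11 = True.
(¬x_21) alone gives x_21 = False.
(x_22) alone gives x_22 = True.
(¬x_31) alone gives x_31 = False.
(x_32) alone gives x_32 = True.
But (¬x_32) is also a unit clause — contradiction.
Undo x_11 and try x_11 = False.
(x_12) alone gives x_12 = True.
(¬x_22) alone gives x_22 = False.
(x_21) alone gives x_21 = True.
(¬x_31) alone gives x_31 = False.
(x_32) alone gives x_32 = True.
But (¬x_32) is also a unit clause — contradiction.
Neither x_11 = True nor x_11 = False works.
No assignment satisfies every clause.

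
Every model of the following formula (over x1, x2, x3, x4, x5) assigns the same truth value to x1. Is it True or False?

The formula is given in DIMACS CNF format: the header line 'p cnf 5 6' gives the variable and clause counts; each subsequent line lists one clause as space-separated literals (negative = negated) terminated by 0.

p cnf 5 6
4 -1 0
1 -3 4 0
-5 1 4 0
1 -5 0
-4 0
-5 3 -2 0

Suppose x1 = True.
(x4) alone gives x4 = True.
That conflicts with the unit clause (¬x4).
So every satisfying assignment has x1 = False.

False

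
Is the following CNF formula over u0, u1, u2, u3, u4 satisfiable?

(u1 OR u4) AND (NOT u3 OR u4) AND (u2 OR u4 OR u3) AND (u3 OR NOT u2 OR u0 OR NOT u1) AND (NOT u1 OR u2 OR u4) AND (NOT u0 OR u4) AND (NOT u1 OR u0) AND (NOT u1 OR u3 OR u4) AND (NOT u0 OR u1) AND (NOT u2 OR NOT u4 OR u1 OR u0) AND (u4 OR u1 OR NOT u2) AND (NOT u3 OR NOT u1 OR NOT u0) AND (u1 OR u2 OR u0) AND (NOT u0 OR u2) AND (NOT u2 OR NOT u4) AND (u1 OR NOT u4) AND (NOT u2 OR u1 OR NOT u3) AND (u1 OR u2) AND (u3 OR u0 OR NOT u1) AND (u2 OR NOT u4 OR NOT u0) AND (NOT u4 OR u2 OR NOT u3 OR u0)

Try u1 = true.
The clause (u0) is unit, so u0 = true.
The clause (u4) is unit, so u4 = true.
The clause (NOT u3) is unit, so u3 = false.
The clause (u2) is unit, so u2 = true.
That conflicts with the unit clause (NOT u2).
That branch fails; take u1 = false instead.
The clause (u4) is unit, so u4 = true.
That conflicts with the unit clause (NOT u4).
Both values of u1 lead to a conflict.
No assignment satisfies every clause.

No, unsatisfiable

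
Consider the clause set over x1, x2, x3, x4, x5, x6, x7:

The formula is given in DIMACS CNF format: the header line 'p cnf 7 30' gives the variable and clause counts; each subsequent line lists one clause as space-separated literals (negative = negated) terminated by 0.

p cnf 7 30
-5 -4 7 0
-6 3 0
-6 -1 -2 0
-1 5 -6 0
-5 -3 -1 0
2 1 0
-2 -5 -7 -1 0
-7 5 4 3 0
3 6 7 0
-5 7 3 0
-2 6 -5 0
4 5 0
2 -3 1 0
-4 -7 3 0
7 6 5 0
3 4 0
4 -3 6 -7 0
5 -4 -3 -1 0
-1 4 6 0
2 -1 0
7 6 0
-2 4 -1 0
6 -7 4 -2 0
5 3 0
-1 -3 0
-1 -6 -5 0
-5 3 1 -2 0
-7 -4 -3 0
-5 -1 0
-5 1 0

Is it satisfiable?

Suppose x6 = True.
Unit clause (x3) forces x3 = True.
Unit clause (¬x1) forces x1 = False.
Unit clause (x2) forces x2 = True.
Unit clause (¬x5) forces x5 = False.
Unit clause (x4) forces x4 = True.
Unit clause (¬x7) forces x7 = False.
All clauses are satisfied.
A satisfying assignment: x1: False; x2: True; x3: True; x4: True; x5: False; x6: True; x7: False.

Satisfiable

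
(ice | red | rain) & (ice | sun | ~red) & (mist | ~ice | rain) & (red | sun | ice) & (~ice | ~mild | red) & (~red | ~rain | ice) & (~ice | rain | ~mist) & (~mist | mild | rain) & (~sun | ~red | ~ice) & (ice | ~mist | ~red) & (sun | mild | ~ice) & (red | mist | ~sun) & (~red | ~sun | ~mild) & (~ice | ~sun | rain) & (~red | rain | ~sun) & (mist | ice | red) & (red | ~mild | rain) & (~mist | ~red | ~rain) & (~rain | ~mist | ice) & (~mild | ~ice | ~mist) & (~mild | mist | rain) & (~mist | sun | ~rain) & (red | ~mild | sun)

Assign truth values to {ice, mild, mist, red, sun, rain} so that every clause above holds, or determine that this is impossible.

ice ↦ 1; mild ↦ 0; mist ↦ 1; red ↦ 0; sun ↦ 1; rain ↦ 1

Try ice = 1.
Try mist = 1.
From the singleton clause (rain), rain = 1.
From the singleton clause (~red), red = 0.
From the singleton clause (~mild), mild = 0.
From the singleton clause (sun), sun = 1.
All clauses are satisfied.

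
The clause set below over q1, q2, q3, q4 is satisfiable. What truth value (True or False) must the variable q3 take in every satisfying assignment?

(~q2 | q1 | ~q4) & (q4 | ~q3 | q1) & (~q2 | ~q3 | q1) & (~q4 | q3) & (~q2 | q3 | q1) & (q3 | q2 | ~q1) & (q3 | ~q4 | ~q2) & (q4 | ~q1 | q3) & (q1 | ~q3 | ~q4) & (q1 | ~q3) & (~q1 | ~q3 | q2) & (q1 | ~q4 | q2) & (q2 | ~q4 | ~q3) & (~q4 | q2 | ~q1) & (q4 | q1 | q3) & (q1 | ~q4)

Suppose q3 = 0.
From the singleton clause (~q4), q4 = 0.
From the singleton clause (~q1), q1 = 0.
That conflicts with the unit clause (q1).
So every satisfying assignment has q3 = True.

True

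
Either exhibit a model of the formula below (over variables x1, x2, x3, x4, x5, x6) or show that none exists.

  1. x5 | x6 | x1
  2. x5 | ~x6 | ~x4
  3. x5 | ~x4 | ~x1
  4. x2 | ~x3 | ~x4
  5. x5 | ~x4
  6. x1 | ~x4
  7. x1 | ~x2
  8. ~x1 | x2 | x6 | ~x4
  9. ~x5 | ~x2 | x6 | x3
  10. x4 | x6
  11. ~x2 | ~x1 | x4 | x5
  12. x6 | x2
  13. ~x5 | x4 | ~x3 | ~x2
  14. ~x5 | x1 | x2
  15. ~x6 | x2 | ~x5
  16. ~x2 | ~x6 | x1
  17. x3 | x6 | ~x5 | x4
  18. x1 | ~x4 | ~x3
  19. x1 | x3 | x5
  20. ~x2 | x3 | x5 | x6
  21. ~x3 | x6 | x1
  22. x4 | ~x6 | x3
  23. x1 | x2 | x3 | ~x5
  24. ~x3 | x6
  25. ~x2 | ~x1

Branch on x5: set x5 = 0.
From the singleton clause (~x4), x4 = 0.
From the singleton clause (x6), x6 = 1.
From the singleton clause (x3), x3 = 1.
Branch on x1: set x1 = 1.
From the singleton clause (~x2), x2 = 0.
This assignment satisfies each clause.

x1: 1,  x2: 0,  x3: 1,  x4: 0,  x5: 0,  x6: 1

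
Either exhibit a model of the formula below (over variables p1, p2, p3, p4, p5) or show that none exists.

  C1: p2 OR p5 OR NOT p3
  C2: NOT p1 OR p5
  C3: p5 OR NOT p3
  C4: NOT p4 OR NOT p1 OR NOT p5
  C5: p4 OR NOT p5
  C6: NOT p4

p1: false, p2: false, p3: false, p4: false, p5: false

From the singleton clause (NOT p4), p4 = false.
From the singleton clause (NOT p5), p5 = false.
From the singleton clause (NOT p1), p1 = false.
From the singleton clause (NOT p3), p3 = false.
Every clause is now satisfied; p2 is unconstrained.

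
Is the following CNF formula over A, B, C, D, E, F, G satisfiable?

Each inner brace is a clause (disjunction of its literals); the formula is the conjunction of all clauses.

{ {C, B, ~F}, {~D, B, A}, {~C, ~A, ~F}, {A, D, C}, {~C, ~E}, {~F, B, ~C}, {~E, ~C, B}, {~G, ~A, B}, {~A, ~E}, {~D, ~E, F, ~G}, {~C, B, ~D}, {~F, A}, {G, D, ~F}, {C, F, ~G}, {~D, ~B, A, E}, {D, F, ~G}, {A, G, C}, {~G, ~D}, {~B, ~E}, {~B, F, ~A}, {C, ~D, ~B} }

Try C = 1.
(~E) alone gives E = 0.
Try A = 1.
(~F) alone gives F = 0.
(~B) alone gives B = 0.
(~G) alone gives G = 0.
(~D) alone gives D = 0.
Every clause now holds.
A satisfying assignment: A: 1,  B: 0,  C: 1,  D: 0,  E: 0,  F: 0,  G: 0.

Yes, satisfiable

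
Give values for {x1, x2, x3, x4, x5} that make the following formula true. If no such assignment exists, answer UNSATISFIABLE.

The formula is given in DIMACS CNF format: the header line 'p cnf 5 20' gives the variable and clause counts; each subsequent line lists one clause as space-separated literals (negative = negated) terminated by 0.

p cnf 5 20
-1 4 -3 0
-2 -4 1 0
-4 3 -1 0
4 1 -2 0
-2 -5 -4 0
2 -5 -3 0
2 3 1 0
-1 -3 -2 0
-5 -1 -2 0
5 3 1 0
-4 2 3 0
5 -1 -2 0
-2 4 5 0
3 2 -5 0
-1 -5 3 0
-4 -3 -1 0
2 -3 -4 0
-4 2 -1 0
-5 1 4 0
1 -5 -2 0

Suppose x1 = True.
Suppose x4 = False.
From the singleton clause (¬x3), x3 = False.
From the singleton clause (¬x5), x5 = False.
From the singleton clause (¬x2), x2 = False.
Every clause now holds.

x1: True; x2: False; x3: False; x4: False; x5: False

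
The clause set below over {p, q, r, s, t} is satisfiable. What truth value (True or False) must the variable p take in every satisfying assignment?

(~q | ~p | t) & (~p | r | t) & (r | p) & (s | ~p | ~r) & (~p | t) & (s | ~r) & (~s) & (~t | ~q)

True

Suppose p = 0.
(r) alone gives r = 1.
(s) alone gives s = 1.
That conflicts with the unit clause (~s).
So every satisfying assignment has p = True.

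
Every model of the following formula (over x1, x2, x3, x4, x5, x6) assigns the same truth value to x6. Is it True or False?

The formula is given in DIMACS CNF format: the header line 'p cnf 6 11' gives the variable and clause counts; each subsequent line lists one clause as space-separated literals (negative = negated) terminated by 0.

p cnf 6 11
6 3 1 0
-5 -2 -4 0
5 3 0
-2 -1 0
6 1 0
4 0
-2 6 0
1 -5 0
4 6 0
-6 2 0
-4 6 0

Suppose x6 = False.
(x1) alone gives x1 = True.
(¬x2) alone gives x2 = False.
(x4) alone gives x4 = True.
Now (¬x4) is unsatisfied and unit — conflict.
So every satisfying assignment has x6 = True.

True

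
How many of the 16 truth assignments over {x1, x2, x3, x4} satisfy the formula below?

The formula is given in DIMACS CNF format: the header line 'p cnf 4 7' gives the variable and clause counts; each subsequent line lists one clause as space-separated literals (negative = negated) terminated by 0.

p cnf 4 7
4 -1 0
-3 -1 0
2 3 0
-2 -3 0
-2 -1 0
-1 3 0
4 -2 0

3

There are 2^4 = 16 truth assignments over (x1, x2, x3, x4).
Check each against the 7 clauses (columns in the order x1, x2, x3, x4):
  F F F F  ✗ fails (x2 ∨ x3)
  F F F T  ✗ fails (x2 ∨ x3)
  F F T F  ✓ satisfies all
  F F T T  ✓ satisfies all
  F T F F  ✗ fails (x4 ∨ ¬x2)
  F T F T  ✓ satisfies all
  F T T F  ✗ fails (¬x2 ∨ ¬x3)
  F T T T  ✗ fails (¬x2 ∨ ¬x3)
  T F F F  ✗ fails (x4 ∨ ¬x1)
  T F F T  ✗ fails (x2 ∨ x3)
  T F T F  ✗ fails (x4 ∨ ¬x1)
  T F T T  ✗ fails (¬x3 ∨ ¬x1)
  T T F F  ✗ fails (x4 ∨ ¬x1)
  T T F T  ✗ fails (¬x2 ∨ ¬x1)
  T T T F  ✗ fails (x4 ∨ ¬x1)
  T T T T  ✗ fails (¬x3 ∨ ¬x1)
3 of the 16 rows are models.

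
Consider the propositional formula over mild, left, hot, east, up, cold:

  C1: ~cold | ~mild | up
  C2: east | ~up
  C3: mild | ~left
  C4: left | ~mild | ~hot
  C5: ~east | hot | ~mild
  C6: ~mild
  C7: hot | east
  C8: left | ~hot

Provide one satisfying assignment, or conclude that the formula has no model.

Unit clause (~mild) forces mild = 0.
Unit clause (~left) forces left = 0.
Unit clause (~hot) forces hot = 0.
Unit clause (east) forces east = 1.
Every clause is now satisfied; up, cold are unconstrained.

mild ↦ 0; left ↦ 0; hot ↦ 0; east ↦ 1; up ↦ 1; cold ↦ 1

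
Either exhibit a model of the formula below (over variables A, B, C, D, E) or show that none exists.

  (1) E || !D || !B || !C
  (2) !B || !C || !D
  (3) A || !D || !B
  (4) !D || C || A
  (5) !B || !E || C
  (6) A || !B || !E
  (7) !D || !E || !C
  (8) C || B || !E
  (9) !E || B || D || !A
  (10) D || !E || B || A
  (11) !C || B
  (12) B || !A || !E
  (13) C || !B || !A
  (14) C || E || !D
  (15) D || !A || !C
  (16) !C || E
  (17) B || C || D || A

A: true,  B: false,  C: false,  D: false,  E: false

Try C = false.
Try D = false.
Try B = false.
The clause (!E) is unit, so E = false.
The clause (A) is unit, so A = true.
This assignment satisfies each clause.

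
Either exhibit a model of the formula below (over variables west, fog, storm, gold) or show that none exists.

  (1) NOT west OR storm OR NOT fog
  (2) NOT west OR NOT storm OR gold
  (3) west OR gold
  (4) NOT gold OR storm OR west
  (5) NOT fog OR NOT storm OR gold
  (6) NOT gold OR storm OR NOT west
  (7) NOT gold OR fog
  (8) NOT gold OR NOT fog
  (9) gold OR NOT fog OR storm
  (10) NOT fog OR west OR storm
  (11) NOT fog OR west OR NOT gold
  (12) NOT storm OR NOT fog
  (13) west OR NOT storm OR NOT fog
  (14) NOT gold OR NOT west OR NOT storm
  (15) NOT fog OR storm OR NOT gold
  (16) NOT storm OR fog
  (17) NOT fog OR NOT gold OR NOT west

Try west = true.
Try storm = false.
From the singleton clause (NOT fog), fog = false.
From the singleton clause (NOT gold), gold = false.
All clauses are satisfied.

west ↦ true; fog ↦ false; storm ↦ false; gold ↦ false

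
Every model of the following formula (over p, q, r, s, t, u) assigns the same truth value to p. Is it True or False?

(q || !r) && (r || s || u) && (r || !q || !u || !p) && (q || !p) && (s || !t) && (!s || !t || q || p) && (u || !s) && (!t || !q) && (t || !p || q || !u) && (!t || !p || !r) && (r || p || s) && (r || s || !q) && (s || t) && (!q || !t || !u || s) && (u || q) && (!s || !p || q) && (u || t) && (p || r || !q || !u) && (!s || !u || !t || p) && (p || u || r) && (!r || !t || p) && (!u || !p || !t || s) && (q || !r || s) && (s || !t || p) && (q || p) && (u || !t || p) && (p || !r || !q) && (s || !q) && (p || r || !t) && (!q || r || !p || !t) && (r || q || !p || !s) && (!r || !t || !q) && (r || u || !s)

True

Suppose p = false.
(q) alone gives q = true.
(!t) alone gives t = false.
(s) alone gives s = true.
(u) alone gives u = true.
(r) alone gives r = true.
That conflicts with the unit clause (!r).
So every satisfying assignment has p = True.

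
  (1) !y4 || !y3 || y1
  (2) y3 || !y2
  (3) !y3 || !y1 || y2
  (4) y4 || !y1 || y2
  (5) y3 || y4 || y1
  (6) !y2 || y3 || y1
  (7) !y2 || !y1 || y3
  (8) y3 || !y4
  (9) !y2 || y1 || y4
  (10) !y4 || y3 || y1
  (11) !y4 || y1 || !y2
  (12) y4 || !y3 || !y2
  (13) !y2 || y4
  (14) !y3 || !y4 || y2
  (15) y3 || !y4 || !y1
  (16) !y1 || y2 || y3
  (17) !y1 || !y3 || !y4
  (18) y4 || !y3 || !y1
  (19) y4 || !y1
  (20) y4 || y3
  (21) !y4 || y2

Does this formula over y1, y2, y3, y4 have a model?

Case y3 = true:
Case y4 = false:
From the singleton clause (!y2), y2 = false.
From the singleton clause (!y1), y1 = false.
This assignment satisfies each clause.
A satisfying assignment: y1: false,  y2: false,  y3: true,  y4: false.

Satisfiable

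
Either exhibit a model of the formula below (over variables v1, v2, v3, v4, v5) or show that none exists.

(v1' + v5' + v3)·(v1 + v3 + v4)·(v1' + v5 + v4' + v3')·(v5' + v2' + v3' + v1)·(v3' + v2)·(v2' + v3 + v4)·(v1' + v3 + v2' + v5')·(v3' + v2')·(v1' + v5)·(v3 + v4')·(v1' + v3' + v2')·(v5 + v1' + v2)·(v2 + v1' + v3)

Suppose v3 = 0.
(v4') alone gives v4 = 0.
(v1) alone gives v1 = 1.
(v5') alone gives v5 = 0.
That conflicts with the unit clause (v5).
Backtrack on v3: now try v3 = 1.
(v2) alone gives v2 = 1.
That conflicts with the unit clause (v2').
Neither v3 = 1 nor v3 = 0 works.

UNSATISFIABLE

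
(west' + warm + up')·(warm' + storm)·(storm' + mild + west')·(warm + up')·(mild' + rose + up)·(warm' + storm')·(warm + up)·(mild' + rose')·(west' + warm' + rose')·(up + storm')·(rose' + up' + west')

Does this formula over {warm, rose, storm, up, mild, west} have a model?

Branch on warm: set warm = 0.
From the singleton clause (up'), up = 0.
That conflicts with the unit clause (up).
Backtrack on warm: now try warm = 1.
From the singleton clause (storm), storm = 1.
That conflicts with the unit clause (storm').
Neither warm = 1 nor warm = 0 works.
No assignment satisfies every clause.

No, unsatisfiable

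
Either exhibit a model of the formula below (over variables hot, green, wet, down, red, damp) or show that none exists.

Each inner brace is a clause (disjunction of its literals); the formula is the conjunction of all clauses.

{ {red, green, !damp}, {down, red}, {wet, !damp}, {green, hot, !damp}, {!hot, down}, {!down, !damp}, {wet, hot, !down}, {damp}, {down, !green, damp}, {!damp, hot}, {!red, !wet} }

UNSATISFIABLE

The clause (damp) is unit, so damp = true.
The clause (wet) is unit, so wet = true.
The clause (!down) is unit, so down = false.
The clause (red) is unit, so red = true.
Now (!red) is unsatisfied and unit — conflict.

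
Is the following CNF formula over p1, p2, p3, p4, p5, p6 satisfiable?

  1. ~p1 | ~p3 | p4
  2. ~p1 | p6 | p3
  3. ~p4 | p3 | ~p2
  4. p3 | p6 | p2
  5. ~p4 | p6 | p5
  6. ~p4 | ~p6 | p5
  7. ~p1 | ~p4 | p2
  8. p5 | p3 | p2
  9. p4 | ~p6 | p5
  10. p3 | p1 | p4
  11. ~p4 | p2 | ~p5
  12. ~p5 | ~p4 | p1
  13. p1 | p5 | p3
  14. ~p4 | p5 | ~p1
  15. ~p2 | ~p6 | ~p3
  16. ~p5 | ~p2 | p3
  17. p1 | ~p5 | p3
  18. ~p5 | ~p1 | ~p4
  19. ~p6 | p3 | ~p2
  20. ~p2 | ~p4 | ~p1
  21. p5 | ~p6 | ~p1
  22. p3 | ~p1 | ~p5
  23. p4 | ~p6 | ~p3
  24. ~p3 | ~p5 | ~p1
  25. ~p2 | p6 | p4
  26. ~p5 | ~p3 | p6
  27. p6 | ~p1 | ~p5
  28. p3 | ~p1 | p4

Try p1 = 0.
Try p3 = 1.
Try p5 = 0.
Try p4 = 0.
The clause (~p6) is unit, so p6 = 0.
The clause (~p2) is unit, so p2 = 0.
All clauses are satisfied.
A satisfying assignment: p1 ↦ 0, p2 ↦ 0, p3 ↦ 1, p4 ↦ 0, p5 ↦ 0, p6 ↦ 0.

Yes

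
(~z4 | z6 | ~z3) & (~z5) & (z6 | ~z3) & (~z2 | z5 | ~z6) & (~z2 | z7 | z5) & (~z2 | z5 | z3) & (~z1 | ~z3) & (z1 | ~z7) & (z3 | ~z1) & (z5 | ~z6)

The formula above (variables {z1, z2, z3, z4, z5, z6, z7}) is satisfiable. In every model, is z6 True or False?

Suppose z6 = 1.
(~z5) alone gives z5 = 0.
That conflicts with the unit clause (z5).
So every satisfying assignment has z6 = False.

False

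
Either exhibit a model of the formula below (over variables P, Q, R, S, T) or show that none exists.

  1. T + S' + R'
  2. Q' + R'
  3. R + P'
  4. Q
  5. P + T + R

From the singleton clause (Q), Q = 1.
From the singleton clause (R'), R = 0.
From the singleton clause (P'), P = 0.
From the singleton clause (T), T = 1.
No clause remains; S is free.

P: 0, Q: 1, R: 0, S: 0, T: 1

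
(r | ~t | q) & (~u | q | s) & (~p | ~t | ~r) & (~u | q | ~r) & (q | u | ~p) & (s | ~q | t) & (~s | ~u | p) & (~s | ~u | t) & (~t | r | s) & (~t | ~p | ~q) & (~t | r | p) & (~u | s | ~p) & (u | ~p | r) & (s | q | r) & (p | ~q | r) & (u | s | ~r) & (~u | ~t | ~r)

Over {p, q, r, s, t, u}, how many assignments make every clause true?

6

There are 2^6 = 64 truth assignments over (p, q, r, s, t, u).
Split on r. With r = 1, the clauses containing r are satisfied and ~r drops from the rest; 5 of the 2^5 = 32 assignments to the other variables satisfy what remains.
With r = 0, by the same count on the reduced clause set, 1 assignment works.
(One model: p=F, q=F, r=F, s=T, t=F, u=F.)
Total: 5 + 1 = 6.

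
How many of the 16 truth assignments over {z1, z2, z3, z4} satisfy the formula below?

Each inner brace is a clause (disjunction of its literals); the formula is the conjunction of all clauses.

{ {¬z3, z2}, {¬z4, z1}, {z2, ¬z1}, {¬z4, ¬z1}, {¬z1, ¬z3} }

There are 2^4 = 16 truth assignments over (z1, z2, z3, z4).
Split on z2. With z2 = True, the clauses containing z2 are satisfied and ¬z2 drops from the rest; 3 of the 2^3 = 8 assignments to the other variables satisfy what remains.
With z2 = False, by the same count on the reduced clause set, 1 assignment works.
(One model: z1=F, z2=F, z3=F, z4=F.)
Total: 3 + 1 = 4.

4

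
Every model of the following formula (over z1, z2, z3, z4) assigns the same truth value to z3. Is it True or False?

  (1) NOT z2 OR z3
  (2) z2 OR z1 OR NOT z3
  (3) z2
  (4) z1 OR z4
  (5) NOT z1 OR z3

Suppose z3 = false.
The clause (NOT z2) is unit, so z2 = false.
That conflicts with the unit clause (z2).
So every satisfying assignment has z3 = True.

True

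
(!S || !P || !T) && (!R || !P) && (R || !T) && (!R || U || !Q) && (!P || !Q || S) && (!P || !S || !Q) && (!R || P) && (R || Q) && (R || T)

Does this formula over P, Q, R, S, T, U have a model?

Try R = false.
Unit clause (!T) forces T = false.
Now (T) is unsatisfied and unit — conflict.
Undo R and try R = true.
Unit clause (!P) forces P = false.
Now (P) is unsatisfied and unit — conflict.
Both values of R lead to a conflict.
No assignment satisfies every clause.

Unsatisfiable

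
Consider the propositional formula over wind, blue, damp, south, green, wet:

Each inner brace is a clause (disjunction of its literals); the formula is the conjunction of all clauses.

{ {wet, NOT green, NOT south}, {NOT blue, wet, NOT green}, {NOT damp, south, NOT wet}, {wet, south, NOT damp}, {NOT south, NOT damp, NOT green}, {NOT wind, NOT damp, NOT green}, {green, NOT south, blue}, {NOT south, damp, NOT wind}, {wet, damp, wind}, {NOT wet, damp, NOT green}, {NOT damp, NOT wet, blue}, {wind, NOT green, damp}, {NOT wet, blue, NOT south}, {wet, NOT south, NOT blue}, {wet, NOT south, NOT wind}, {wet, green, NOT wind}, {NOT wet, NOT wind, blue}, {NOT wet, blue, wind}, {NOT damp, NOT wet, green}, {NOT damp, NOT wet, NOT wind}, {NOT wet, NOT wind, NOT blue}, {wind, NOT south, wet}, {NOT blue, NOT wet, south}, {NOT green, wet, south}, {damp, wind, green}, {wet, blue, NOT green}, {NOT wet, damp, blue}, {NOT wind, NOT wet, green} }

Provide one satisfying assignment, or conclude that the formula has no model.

UNSATISFIABLE

Case wet = true:
Case damp = false:
From the singleton clause (NOT green), green = false.
From the singleton clause (wind), wind = true.
Now (NOT wind) is unsatisfied and unit — conflict.
So damp must be the other value — set damp = true.
From the singleton clause (south), south = true.
From the singleton clause (NOT green), green = false.
Now (green) is unsatisfied and unit — conflict.
Either choice for damp ends in contradiction.
So wet must be the other value — set wet = false.
Case green = false:
From the singleton clause (NOT wind), wind = false.
From the singleton clause (damp), damp = true.
From the singleton clause (south), south = true.
Now (NOT south) is unsatisfied and unit — conflict.
So green must be the other value — set green = true.
From the singleton clause (NOT south), south = false.
Now (south) is unsatisfied and unit — conflict.
Either choice for green ends in contradiction.
Either choice for wet ends in contradiction.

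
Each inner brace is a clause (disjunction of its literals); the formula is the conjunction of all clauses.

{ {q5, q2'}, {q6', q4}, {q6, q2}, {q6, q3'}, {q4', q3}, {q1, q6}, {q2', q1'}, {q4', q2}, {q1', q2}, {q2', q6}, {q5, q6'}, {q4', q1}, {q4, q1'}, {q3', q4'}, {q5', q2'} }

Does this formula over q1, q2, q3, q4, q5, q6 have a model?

Try q5 = 1.
Unit clause (q2') forces q2 = 0.
Unit clause (q6) forces q6 = 1.
Unit clause (q4) forces q4 = 1.
Now (q4') is unsatisfied and unit — conflict.
Backtrack on q5: now try q5 = 0.
Unit clause (q2') forces q2 = 0.
Unit clause (q6) forces q6 = 1.
Now (q6') is unsatisfied and unit — conflict.
Both values of q5 lead to a conflict.
No assignment satisfies every clause.

No, unsatisfiable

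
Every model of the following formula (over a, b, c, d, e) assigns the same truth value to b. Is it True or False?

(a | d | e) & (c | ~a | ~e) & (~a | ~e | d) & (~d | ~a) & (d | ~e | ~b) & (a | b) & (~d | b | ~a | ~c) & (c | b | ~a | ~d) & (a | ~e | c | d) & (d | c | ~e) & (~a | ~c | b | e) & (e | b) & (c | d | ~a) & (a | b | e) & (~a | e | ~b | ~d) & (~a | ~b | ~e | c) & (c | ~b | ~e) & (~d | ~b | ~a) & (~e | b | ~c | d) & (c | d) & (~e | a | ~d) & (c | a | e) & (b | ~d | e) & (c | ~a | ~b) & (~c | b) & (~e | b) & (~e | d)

True

Suppose b = 0.
From the singleton clause (a), a = 1.
From the singleton clause (~d), d = 0.
From the singleton clause (~e), e = 0.
But (e) is also a unit clause — contradiction.
So every satisfying assignment has b = True.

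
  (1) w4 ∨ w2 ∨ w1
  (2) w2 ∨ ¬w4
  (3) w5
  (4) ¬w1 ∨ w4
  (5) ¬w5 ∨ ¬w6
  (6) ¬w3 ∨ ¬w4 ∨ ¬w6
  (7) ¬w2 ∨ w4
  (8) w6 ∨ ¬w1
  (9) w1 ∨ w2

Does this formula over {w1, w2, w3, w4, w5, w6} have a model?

Satisfiable

From the singleton clause (w5), w5 = True.
From the singleton clause (¬w6), w6 = False.
From the singleton clause (¬w1), w1 = False.
From the singleton clause (w2), w2 = True.
From the singleton clause (w4), w4 = True.
No clause remains; w3 is free.
A satisfying assignment: w1 ↦ False, w2 ↦ True, w3 ↦ True, w4 ↦ True, w5 ↦ True, w6 ↦ False.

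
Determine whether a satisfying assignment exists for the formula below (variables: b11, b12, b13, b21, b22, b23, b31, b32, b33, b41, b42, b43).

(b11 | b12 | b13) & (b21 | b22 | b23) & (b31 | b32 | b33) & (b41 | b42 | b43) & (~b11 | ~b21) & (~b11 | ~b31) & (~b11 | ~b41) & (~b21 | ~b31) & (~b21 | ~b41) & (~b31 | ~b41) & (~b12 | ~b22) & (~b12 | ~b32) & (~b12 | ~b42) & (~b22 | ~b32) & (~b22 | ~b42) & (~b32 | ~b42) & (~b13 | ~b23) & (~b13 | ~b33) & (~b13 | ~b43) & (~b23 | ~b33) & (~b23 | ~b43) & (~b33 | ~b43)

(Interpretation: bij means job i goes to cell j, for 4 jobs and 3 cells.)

Try b11 = 0.
Try b12 = 1.
From the singleton clause (~b22), b22 = 0.
From the singleton clause (~b32), b32 = 0.
From the singleton clause (~b42), b42 = 0.
Try b21 = 1.
From the singleton clause (~b31), b31 = 0.
From the singleton clause (b33), b33 = 1.
From the singleton clause (~b41), b41 = 0.
From the singleton clause (b43), b43 = 1.
Now (~b43) is unsatisfied and unit — conflict.
Backtrack on b21: now try b21 = 0.
From the singleton clause (b23), b23 = 1.
From the singleton clause (~b13), b13 = 0.
From the singleton clause (~b33), b33 = 0.
From the singleton clause (b31), b31 = 1.
From the singleton clause (~b41), b41 = 0.
From the singleton clause (b43), b43 = 1.
Now (~b43) is unsatisfied and unit — conflict.
Neither b21 = 1 nor b21 = 0 works.
Backtrack on b12: now try b12 = 0.
From the singleton clause (b13), b13 = 1.
From the singleton clause (~b23), b23 = 0.
From the singleton clause (~b33), b33 = 0.
From the singleton clause (~b43), b43 = 0.
Try b21 = 1.
From the singleton clause (~b31), b31 = 0.
From the singleton clause (b32), b32 = 1.
From the singleton clause (~b41), b41 = 0.
From the singleton clause (b42), b42 = 1.
Now (~b42) is unsatisfied and unit — conflict.
Backtrack on b21: now try b21 = 0.
From the singleton clause (b22), b22 = 1.
From the singleton clause (~b32), b32 = 0.
From the singleton clause (b31), b31 = 1.
From the singleton clause (~b41), b41 = 0.
From the singleton clause (b42), b42 = 1.
Now (~b42) is unsatisfied and unit — conflict.
Neither b21 = 1 nor b21 = 0 works.
Neither b12 = 1 nor b12 = 0 works.
Backtrack on b11: now try b11 = 1.
From the singleton clause (~b21), b21 = 0.
From the singleton clause (~b31), b31 = 0.
From the singleton clause (~b41), b41 = 0.
Try b22 = 1.
From the singleton clause (~b12), b12 = 0.
From the singleton clause (~b32), b32 = 0.
From the singleton clause (b33), b33 = 1.
From the singleton clause (~b42), b42 = 0.
From the singleton clause (b43), b43 = 1.
Now (~b43) is unsatisfied and unit — conflict.
Backtrack on b22: now try b22 = 0.
From the singleton clause (b23), b23 = 1.
From the singleton clause (~b13), b13 = 0.
From the singleton clause (~b33), b33 = 0.
From the singleton clause (b32), b32 = 1.
From the singleton clause (~b12), b12 = 0.
From the singleton clause (~b42), b42 = 0.
From the singleton clause (b43), b43 = 1.
Now (~b43) is unsatisfied and unit — conflict.
Neither b22 = 1 nor b22 = 0 works.
Neither b11 = 1 nor b11 = 0 works.
No assignment satisfies every clause.

Unsatisfiable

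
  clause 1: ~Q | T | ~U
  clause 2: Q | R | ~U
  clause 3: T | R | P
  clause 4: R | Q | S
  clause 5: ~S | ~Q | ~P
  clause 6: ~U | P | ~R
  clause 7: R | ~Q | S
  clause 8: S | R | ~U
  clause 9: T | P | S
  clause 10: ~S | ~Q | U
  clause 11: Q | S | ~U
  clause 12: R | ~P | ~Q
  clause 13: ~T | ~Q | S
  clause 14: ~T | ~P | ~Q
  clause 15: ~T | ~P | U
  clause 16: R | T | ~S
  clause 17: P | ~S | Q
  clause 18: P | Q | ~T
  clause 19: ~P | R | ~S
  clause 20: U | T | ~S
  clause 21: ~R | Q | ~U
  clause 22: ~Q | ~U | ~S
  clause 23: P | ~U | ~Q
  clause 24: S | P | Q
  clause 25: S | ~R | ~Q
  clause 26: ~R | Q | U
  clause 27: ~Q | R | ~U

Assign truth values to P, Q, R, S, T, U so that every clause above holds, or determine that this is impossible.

UNSATISFIABLE

Case Q = 0:
Case R = 1:
(~U) alone gives U = 0.
Now (U) is unsatisfied and unit — conflict.
Undo R and try R = 0.
(~U) alone gives U = 0.
(S) alone gives S = 1.
(T) alone gives T = 1.
(~P) alone gives P = 0.
Now (P) is unsatisfied and unit — conflict.
Both values of R lead to a conflict.
Undo Q and try Q = 1.
Case T = 1:
(S) alone gives S = 1.
(~P) alone gives P = 0.
(U) alone gives U = 1.
Now (~U) is unsatisfied and unit — conflict.
Undo T and try T = 0.
(~U) alone gives U = 0.
(~S) alone gives S = 0.
(R) alone gives R = 1.
Now (~R) is unsatisfied and unit — conflict.
Both values of T lead to a conflict.
Both values of Q lead to a conflict.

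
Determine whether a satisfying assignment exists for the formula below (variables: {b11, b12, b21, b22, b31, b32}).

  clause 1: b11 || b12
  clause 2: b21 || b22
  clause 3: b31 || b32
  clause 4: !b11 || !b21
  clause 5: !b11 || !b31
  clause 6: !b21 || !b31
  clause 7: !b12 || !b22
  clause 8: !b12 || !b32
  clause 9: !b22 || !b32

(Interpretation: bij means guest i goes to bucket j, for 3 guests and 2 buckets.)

No, unsatisfiable

Branch on b11: set b11 = true.
Unit clause (!b21) forces b21 = false.
Unit clause (b22) forces b22 = true.
Unit clause (!b31) forces b31 = false.
Unit clause (b32) forces b32 = true.
Now (!b32) is unsatisfied and unit — conflict.
Backtrack on b11: now try b11 = false.
Unit clause (b12) forces b12 = true.
Unit clause (!b22) forces b22 = false.
Unit clause (b21) forces b21 = true.
Unit clause (!b31) forces b31 = false.
Unit clause (b32) forces b32 = true.
Now (!b32) is unsatisfied and unit — conflict.
Neither b11 = true nor b11 = false works.
No assignment satisfies every clause.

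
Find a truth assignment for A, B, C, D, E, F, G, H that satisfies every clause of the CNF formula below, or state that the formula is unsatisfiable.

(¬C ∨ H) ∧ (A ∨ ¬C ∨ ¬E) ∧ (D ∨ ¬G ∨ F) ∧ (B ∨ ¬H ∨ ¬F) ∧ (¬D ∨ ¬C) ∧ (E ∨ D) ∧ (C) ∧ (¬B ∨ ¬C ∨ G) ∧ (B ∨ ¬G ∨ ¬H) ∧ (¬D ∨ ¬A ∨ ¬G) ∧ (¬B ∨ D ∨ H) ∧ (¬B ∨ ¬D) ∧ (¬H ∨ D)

UNSATISFIABLE

(C) alone gives C = True.
(H) alone gives H = True.
(¬D) alone gives D = False.
But (D) is also a unit clause — contradiction.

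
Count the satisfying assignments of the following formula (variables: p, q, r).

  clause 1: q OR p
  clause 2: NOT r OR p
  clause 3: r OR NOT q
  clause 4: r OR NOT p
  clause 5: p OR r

There are 2^3 = 8 truth assignments over (p, q, r).
Check each against the 5 clauses (columns in the order p, q, r):
  F F F  ✗ fails (q OR p)
  F F T  ✗ fails (q OR p)
  F T F  ✗ fails (r OR NOT q)
  F T T  ✗ fails (NOT r OR p)
  T F F  ✗ fails (r OR NOT p)
  T F T  ✓ satisfies all
  T T F  ✗ fails (r OR NOT q)
  T T T  ✓ satisfies all
2 of the 8 rows are models.

2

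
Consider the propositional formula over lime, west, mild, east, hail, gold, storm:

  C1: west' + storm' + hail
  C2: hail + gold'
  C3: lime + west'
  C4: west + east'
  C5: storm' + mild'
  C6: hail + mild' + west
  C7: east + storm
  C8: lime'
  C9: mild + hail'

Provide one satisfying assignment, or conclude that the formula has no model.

lime ↦ 0,  west ↦ 0,  mild ↦ 0,  east ↦ 0,  hail ↦ 0,  gold ↦ 0,  storm ↦ 1

From the singleton clause (lime'), lime = 0.
From the singleton clause (west'), west = 0.
From the singleton clause (east'), east = 0.
From the singleton clause (storm), storm = 1.
From the singleton clause (mild'), mild = 0.
From the singleton clause (hail'), hail = 0.
From the singleton clause (gold'), gold = 0.
All clauses are satisfied.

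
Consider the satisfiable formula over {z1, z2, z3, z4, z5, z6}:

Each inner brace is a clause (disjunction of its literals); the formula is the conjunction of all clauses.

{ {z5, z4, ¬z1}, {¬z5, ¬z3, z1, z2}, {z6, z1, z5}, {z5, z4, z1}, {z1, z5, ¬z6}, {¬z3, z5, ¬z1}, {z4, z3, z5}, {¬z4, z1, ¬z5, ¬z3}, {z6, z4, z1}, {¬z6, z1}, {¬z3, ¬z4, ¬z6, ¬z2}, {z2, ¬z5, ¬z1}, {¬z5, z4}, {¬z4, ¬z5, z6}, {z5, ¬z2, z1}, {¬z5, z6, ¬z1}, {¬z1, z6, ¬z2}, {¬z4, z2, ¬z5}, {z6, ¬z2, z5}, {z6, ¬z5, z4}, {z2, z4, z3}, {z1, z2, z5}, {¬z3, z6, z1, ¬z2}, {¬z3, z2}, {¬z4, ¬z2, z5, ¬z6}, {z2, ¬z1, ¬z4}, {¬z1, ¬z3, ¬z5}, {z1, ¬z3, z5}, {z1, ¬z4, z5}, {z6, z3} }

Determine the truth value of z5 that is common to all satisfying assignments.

True

Suppose z5 = False.
Branch on z4: set z4 = True.
Unit clause (z1) forces z1 = True.
Unit clause (¬z3) forces z3 = False.
Unit clause (z2) forces z2 = True.
Unit clause (z6) forces z6 = True.
That conflicts with the unit clause (¬z6).
Backtrack on z4: now try z4 = False.
Unit clause (¬z1) forces z1 = False.
That conflicts with the unit clause (z1).
Both values of z4 lead to a conflict.
So every satisfying assignment has z5 = True.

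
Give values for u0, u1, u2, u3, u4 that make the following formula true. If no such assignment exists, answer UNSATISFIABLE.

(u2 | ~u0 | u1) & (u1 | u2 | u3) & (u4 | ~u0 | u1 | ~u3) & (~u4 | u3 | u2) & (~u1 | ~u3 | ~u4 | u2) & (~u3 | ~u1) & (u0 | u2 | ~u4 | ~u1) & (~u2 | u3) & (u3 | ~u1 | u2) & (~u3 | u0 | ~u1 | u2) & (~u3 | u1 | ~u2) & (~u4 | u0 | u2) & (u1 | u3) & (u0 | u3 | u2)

Suppose u3 = 1.
From the singleton clause (~u1), u1 = 0.
From the singleton clause (~u2), u2 = 0.
From the singleton clause (~u0), u0 = 0.
From the singleton clause (~u4), u4 = 0.
Every clause now holds.

u0: 0, u1: 0, u2: 0, u3: 1, u4: 0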